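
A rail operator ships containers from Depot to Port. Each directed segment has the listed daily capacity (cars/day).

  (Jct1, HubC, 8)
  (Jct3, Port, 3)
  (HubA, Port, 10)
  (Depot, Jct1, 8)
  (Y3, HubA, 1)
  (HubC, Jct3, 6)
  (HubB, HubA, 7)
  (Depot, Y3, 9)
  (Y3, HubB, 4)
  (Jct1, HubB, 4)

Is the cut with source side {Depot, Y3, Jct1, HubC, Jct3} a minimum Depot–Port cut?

No — its capacity is 12, but the minimum cut has capacity 11.

Given cut capacity: 4 + 1 + 4 + 3 = 12.
Augment Depot→Y3→HubA→Port: bottleneck 1, flow now 1.
Augment Depot→Y3→HubB→HubA→Port: bottleneck 4, flow now 5.
Augment Depot→Jct1→HubC→Jct3→Port: bottleneck 3, flow now 8.
Augment Depot→Jct1→HubB→HubA→Port: bottleneck 3, flow now 11.
No augmenting path remains; maximum flow = 11.
In the residual graph, reachable from Depot: {Depot, Y3, Jct1, HubC, HubB, Jct3}.
Min-cut edges: Y3→HubA (1), HubB→HubA (7), Jct3→Port (3); capacity 1 + 7 + 3 = 11.
Cut capacity 12 exceeds the max flow 11, so it is not minimum.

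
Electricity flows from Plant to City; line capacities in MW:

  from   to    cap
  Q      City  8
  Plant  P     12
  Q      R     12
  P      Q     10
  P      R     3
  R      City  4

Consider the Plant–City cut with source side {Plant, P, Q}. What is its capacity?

23

Edges leaving {Plant, P, Q}: P→R (3), Q→R (12), Q→City (8).
Cut capacity = 3 + 12 + 8 = 23.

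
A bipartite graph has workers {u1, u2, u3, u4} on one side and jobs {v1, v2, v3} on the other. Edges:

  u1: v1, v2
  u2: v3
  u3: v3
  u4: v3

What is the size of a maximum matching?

2

Unit-capacity flow: source→left, listed edges, right→sink; max matching = max flow.
Augmenting path u1→v1 (+1); matched 1.
Augmenting path u2→v3 (+1); matched 2.
No augmenting path remains; maximum matching = 2.
König certificate: {u1, v3} is a vertex cover of size 2 (every listed pair touches it), so no matching can be larger.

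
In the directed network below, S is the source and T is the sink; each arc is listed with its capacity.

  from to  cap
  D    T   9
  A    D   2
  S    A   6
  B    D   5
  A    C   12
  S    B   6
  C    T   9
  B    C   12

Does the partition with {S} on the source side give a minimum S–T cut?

Given cut capacity: 6 + 6 = 12.
Augment S→A→C→T: bottleneck 6, flow now 6.
Augment S→B→C→T: bottleneck 3, flow now 9.
Augment S→B→D→T: bottleneck 3, flow now 12.
No augmenting path remains; maximum flow = 12.
Cut capacity 12 equals the max flow, so it is a minimum cut.

Yes — it is a minimum cut (capacity 12).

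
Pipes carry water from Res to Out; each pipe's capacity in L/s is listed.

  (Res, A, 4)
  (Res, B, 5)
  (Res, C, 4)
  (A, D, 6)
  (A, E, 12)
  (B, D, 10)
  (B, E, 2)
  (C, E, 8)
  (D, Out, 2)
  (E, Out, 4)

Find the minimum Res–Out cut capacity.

6

Augment Res→A→D→Out: bottleneck 2, flow now 2.
Augment Res→A→E→Out: bottleneck 2, flow now 4.
Augment Res→B→E→Out: bottleneck 2, flow now 6.
No augmenting path remains; maximum flow = 6.
By max-flow min-cut, the minimum cut capacity equals the max flow.
In the residual graph, reachable from Res: {Res, A, B, C, D, E}.
Min-cut edges: D→Out (2), E→Out (4); capacity 2 + 4 = 6.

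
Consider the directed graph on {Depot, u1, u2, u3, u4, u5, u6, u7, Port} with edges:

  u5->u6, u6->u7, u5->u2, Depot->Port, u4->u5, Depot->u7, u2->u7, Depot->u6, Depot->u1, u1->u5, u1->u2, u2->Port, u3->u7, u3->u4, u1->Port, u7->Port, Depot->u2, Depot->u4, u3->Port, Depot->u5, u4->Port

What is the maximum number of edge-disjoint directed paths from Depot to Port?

Assign every edge capacity 1; by Menger, the answer equals the max flow.
Path Depot→Port (+1); total 1.
Path Depot→u1→Port (+1); total 2.
Path Depot→u2→Port (+1); total 3.
Path Depot→u4→Port (+1); total 4.
Path Depot→u7→Port (+1); total 5.
No residual Depot→Port path; max flow = 5.
Certifying cut of size 5: {Depot→Port, Depot→u1, Depot→u4, u2→Port, u7→Port}.

5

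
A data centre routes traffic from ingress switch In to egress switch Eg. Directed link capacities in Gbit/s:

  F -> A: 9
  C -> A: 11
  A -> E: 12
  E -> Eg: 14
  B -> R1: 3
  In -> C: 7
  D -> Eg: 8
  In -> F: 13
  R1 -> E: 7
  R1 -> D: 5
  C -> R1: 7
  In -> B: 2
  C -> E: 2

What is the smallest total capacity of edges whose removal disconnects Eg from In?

Augment In→C→E→Eg: bottleneck 2, flow now 2.
Augment In→C→A→E→Eg: bottleneck 5, flow now 7.
Augment In→B→R1→D→Eg: bottleneck 2, flow now 9.
Augment In→F→A→E→Eg: bottleneck 7, flow now 16.
Augment In→F→A→C→R1→D→Eg: bottleneck 2, flow now 18. (uses reverse residual edge)
No augmenting path remains; maximum flow = 18.
By max-flow min-cut, the minimum cut capacity equals the max flow.
In the residual graph, reachable from In: {In, F}.
Min-cut edges: In→C (7), In→B (2), F→A (9); capacity 7 + 2 + 9 = 18.

18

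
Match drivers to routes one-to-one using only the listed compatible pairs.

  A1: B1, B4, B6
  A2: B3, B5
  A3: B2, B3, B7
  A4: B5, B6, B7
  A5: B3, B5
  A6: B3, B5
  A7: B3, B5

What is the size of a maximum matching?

5

Unit-capacity flow: source→left, listed edges, right→sink; max matching = max flow.
Augmenting path A1→B1 (+1); matched 1.
Augmenting path A2→B3 (+1); matched 2.
Augmenting path A3→B2 (+1); matched 3.
Augmenting path A4→B5 (+1); matched 4.
Augmenting path A5→B5→A4→B6 (+1); matched 5.
No augmenting path remains; maximum matching = 5.
König certificate: {A1, A3, A4, B3, B5} is a vertex cover of size 5 (every listed pair touches it), so no matching can be larger.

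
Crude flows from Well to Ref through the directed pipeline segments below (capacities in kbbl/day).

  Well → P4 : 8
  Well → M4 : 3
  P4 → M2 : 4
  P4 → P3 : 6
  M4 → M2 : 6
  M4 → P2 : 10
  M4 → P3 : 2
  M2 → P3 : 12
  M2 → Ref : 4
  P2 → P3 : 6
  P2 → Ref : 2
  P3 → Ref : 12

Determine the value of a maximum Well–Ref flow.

11

Augment Well→P4→M2→Ref: bottleneck 4, flow now 4.
Augment Well→P4→P3→Ref: bottleneck 4, flow now 8.
Augment Well→M4→P2→Ref: bottleneck 2, flow now 10.
Augment Well→M4→P3→Ref: bottleneck 1, flow now 11.
No augmenting path remains; maximum flow = 11.
In the residual graph, reachable from Well: {Well}.
Min-cut edges: Well→P4 (8), Well→M4 (3); capacity 8 + 3 = 11.
This cut is saturated, so no flow can exceed 11.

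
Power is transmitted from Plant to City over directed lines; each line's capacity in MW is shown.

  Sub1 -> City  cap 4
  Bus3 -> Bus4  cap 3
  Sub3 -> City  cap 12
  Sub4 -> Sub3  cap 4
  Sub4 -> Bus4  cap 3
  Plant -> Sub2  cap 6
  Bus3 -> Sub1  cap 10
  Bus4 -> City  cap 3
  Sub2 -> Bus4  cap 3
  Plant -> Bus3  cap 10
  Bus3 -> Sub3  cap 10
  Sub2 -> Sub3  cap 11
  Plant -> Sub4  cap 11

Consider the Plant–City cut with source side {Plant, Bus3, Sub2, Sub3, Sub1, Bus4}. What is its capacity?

30

Edges leaving {Plant, Bus3, Sub2, Sub3, Sub1, Bus4}: Plant→Sub4 (11), Sub3→City (12), Sub1→City (4), Bus4→City (3).
Cut capacity = 11 + 12 + 4 + 3 = 30.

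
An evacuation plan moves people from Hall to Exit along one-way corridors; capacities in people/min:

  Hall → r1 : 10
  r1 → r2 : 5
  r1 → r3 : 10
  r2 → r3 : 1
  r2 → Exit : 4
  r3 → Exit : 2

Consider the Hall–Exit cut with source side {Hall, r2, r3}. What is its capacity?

Edges leaving {Hall, r2, r3}: Hall→r1 (10), r2→Exit (4), r3→Exit (2).
Cut capacity = 10 + 4 + 2 = 16.

16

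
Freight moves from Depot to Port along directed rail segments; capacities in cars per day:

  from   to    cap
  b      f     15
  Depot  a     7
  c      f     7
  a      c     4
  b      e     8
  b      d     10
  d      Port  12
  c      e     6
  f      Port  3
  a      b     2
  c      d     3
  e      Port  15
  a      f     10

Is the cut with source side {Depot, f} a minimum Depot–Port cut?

No — its capacity is 10, but the minimum cut has capacity 7.

Given cut capacity: 7 + 3 = 10.
Augment Depot→a→f→Port: bottleneck 3, flow now 3.
Augment Depot→a→b→d→Port: bottleneck 2, flow now 5.
Augment Depot→a→c→d→Port: bottleneck 2, flow now 7.
No augmenting path remains; maximum flow = 7.
In the residual graph, reachable from Depot: {Depot}.
Min-cut edges: Depot→a (7); capacity 7 = 7.
Cut capacity 10 exceeds the max flow 7, so it is not minimum.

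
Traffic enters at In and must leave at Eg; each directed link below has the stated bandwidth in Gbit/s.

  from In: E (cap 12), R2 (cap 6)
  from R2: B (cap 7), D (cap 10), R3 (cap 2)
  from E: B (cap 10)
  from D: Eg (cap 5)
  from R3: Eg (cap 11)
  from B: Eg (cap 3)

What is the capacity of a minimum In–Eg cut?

9

Augment In→R2→D→Eg: bottleneck 5, flow now 5.
Augment In→R2→R3→Eg: bottleneck 1, flow now 6.
Augment In→E→B→Eg: bottleneck 3, flow now 9.
No augmenting path remains; maximum flow = 9.
By max-flow min-cut, the minimum cut capacity equals the max flow.
In the residual graph, reachable from In: {In, E, B}.
Min-cut edges: In→R2 (6), B→Eg (3); capacity 6 + 3 = 9.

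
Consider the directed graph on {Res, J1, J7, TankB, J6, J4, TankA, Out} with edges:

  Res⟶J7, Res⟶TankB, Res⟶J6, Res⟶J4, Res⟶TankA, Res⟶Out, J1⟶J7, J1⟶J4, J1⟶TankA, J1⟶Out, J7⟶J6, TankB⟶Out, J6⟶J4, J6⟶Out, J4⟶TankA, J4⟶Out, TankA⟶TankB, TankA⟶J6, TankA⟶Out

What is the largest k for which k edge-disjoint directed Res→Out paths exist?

5

Assign every edge capacity 1; by Menger, the answer equals the max flow.
Path Res→Out (+1); total 1.
Path Res→TankB→Out (+1); total 2.
Path Res→J6→Out (+1); total 3.
Path Res→J4→Out (+1); total 4.
Path Res→TankA→Out (+1); total 5.
No residual Res→Out path; max flow = 5.
Certifying cut of size 5: {J4→Out, J6→Out, Res→Out, TankA→Out, TankB→Out}.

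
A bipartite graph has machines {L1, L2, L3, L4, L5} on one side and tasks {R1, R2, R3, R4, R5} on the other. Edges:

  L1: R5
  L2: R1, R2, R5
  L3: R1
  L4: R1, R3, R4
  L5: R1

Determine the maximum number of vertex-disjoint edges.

4

Unit-capacity flow: source→left, listed edges, right→sink; max matching = max flow.
Augmenting path L1→R5 (+1); matched 1.
Augmenting path L2→R1 (+1); matched 2.
Augmenting path L4→R3 (+1); matched 3.
Augmenting path L3→R1→L2→R2 (+1); matched 4.
No augmenting path remains; maximum matching = 4.
König certificate: {L1, L2, L4, R1} is a vertex cover of size 4 (every listed pair touches it), so no matching can be larger.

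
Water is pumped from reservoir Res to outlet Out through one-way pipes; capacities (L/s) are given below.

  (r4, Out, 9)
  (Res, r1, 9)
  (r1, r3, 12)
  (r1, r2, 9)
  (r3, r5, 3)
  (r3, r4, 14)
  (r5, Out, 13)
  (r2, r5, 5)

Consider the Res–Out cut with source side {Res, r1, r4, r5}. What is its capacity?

Edges leaving {Res, r1, r4, r5}: r1→r2 (9), r1→r3 (12), r4→Out (9), r5→Out (13).
Cut capacity = 9 + 12 + 9 + 13 = 43.

43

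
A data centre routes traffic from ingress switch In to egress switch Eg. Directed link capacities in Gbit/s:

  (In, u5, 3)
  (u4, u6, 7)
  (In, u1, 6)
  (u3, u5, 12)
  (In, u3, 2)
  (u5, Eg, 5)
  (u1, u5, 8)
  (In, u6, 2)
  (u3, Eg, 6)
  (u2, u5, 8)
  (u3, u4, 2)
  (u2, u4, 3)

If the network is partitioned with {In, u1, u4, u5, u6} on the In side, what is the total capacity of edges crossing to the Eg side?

7

Edges leaving {In, u1, u4, u5, u6}: In→u3 (2), u5→Eg (5).
Cut capacity = 2 + 5 = 7.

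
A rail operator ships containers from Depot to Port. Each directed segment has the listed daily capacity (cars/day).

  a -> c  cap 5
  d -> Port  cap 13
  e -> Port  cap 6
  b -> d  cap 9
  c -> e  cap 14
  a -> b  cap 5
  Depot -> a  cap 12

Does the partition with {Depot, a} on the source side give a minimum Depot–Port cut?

Given cut capacity: 5 + 5 = 10.
Augment Depot→a→b→d→Port: bottleneck 5, flow now 5.
Augment Depot→a→c→e→Port: bottleneck 5, flow now 10.
No augmenting path remains; maximum flow = 10.
Cut capacity 10 equals the max flow, so it is a minimum cut.

Yes — it is a minimum cut (capacity 10).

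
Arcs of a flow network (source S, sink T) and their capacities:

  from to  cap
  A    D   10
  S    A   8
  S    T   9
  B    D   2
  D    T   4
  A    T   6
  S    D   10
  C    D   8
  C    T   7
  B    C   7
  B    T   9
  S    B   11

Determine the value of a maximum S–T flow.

30

Augment S→T: bottleneck 9, flow now 9.
Augment S→A→T: bottleneck 6, flow now 15.
Augment S→B→T: bottleneck 9, flow now 24.
Augment S→D→T: bottleneck 4, flow now 28.
Augment S→B→C→T: bottleneck 2, flow now 30.
No augmenting path remains; maximum flow = 30.
In the residual graph, reachable from S: {S, A, D}.
Min-cut edges: S→B (11), S→T (9), A→T (6), D→T (4); capacity 11 + 9 + 6 + 4 = 30.
This cut is saturated, so no flow can exceed 30.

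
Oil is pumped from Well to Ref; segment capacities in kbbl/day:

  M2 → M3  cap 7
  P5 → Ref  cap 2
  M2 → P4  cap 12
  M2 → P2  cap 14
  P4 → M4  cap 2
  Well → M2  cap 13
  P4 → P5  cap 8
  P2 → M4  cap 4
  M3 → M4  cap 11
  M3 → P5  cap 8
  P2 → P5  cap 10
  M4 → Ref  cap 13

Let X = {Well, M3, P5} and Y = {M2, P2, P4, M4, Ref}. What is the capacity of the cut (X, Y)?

26

Edges leaving {Well, M3, P5}: Well→M2 (13), M3→M4 (11), P5→Ref (2).
Cut capacity = 13 + 11 + 2 = 26.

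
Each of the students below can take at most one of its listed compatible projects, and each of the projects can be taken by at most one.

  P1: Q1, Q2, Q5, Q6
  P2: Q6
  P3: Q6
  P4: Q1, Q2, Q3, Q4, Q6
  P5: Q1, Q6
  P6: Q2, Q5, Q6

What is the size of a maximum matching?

5

Unit-capacity flow: source→left, listed edges, right→sink; max matching = max flow.
Augmenting path P1→Q1 (+1); matched 1.
Augmenting path P2→Q6 (+1); matched 2.
Augmenting path P4→Q2 (+1); matched 3.
Augmenting path P6→Q5 (+1); matched 4.
Augmenting path P5→Q1→P1→Q2→P4→Q3 (+1); matched 5.
No augmenting path remains; maximum matching = 5.
König certificate: {P1, P4, P5, P6, Q6} is a vertex cover of size 5 (every listed pair touches it), so no matching can be larger.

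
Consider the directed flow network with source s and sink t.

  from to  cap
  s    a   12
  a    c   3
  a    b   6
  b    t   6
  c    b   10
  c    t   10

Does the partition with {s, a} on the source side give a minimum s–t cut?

Given cut capacity: 6 + 3 = 9.
Augment s→a→b→t: bottleneck 6, flow now 6.
Augment s→a→c→t: bottleneck 3, flow now 9.
No augmenting path remains; maximum flow = 9.
Cut capacity 9 equals the max flow, so it is a minimum cut.

Yes — it is a minimum cut (capacity 9).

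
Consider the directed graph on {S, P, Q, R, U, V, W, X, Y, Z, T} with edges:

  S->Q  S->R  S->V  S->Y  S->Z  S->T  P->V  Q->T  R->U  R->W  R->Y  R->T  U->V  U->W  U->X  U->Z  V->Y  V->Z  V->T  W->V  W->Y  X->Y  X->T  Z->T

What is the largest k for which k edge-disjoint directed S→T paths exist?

Assign every edge capacity 1; by Menger, the answer equals the max flow.
Path S→T (+1); total 1.
Path S→Q→T (+1); total 2.
Path S→R→T (+1); total 3.
Path S→V→T (+1); total 4.
Path S→Z→T (+1); total 5.
No residual S→T path; max flow = 5.
Certifying cut of size 5: {S→Q, S→R, S→T, S→V, S→Z}.

5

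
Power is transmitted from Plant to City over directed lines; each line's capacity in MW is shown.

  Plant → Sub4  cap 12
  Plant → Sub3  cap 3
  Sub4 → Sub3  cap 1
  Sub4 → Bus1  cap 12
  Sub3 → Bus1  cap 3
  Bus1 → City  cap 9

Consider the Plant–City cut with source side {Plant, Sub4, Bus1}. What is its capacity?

13

Edges leaving {Plant, Sub4, Bus1}: Plant→Sub3 (3), Sub4→Sub3 (1), Bus1→City (9).
Cut capacity = 3 + 1 + 9 = 13.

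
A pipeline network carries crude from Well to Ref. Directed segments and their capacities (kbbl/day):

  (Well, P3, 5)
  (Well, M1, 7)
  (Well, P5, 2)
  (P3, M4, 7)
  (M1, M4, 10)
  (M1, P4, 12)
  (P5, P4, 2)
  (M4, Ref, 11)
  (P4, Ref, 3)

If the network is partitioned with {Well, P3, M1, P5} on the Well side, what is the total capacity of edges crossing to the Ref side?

Edges leaving {Well, P3, M1, P5}: P3→M4 (7), M1→M4 (10), M1→P4 (12), P5→P4 (2).
Cut capacity = 7 + 10 + 12 + 2 = 31.

31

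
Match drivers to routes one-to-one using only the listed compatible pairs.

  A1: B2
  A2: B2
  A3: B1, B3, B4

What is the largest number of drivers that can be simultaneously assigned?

Unit-capacity flow: source→left, listed edges, right→sink; max matching = max flow.
Augmenting path A1→B2 (+1); matched 1.
Augmenting path A3→B1 (+1); matched 2.
No augmenting path remains; maximum matching = 2.
König certificate: {A3, B2} is a vertex cover of size 2 (every listed pair touches it), so no matching can be larger.

2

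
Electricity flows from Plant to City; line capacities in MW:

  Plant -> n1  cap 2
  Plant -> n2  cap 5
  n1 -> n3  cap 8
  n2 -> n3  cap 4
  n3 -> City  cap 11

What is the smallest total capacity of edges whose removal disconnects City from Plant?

Augment Plant→n1→n3→City: bottleneck 2, flow now 2.
Augment Plant→n2→n3→City: bottleneck 4, flow now 6.
No augmenting path remains; maximum flow = 6.
By max-flow min-cut, the minimum cut capacity equals the max flow.
In the residual graph, reachable from Plant: {Plant, n2}.
Min-cut edges: Plant→n1 (2), n2→n3 (4); capacity 2 + 4 = 6.

6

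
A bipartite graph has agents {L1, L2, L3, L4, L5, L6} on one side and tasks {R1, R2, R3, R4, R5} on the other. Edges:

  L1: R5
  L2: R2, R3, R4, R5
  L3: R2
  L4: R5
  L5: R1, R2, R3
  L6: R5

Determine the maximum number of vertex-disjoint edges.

Unit-capacity flow: source→left, listed edges, right→sink; max matching = max flow.
Augmenting path L1→R5 (+1); matched 1.
Augmenting path L2→R2 (+1); matched 2.
Augmenting path L5→R1 (+1); matched 3.
Augmenting path L3→R2→L2→R3 (+1); matched 4.
No augmenting path remains; maximum matching = 4.
König certificate: {L2, L3, L5, R5} is a vertex cover of size 4 (every listed pair touches it), so no matching can be larger.

4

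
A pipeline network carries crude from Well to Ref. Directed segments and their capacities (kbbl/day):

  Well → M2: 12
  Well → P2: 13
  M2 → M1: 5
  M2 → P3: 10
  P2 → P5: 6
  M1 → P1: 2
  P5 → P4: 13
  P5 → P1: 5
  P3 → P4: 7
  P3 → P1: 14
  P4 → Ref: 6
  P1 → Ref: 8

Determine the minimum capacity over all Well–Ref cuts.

Augment Well→M2→M1→P1→Ref: bottleneck 2, flow now 2.
Augment Well→M2→P3→P4→Ref: bottleneck 6, flow now 8.
Augment Well→M2→P3→P1→Ref: bottleneck 4, flow now 12.
Augment Well→P2→P5→P1→Ref: bottleneck 2, flow now 14.
No augmenting path remains; maximum flow = 14.
By max-flow min-cut, the minimum cut capacity equals the max flow.
In the residual graph, reachable from Well: {Well, M2, P2, M1, P5, P3, P4, P1}.
Min-cut edges: P4→Ref (6), P1→Ref (8); capacity 6 + 8 = 14.

14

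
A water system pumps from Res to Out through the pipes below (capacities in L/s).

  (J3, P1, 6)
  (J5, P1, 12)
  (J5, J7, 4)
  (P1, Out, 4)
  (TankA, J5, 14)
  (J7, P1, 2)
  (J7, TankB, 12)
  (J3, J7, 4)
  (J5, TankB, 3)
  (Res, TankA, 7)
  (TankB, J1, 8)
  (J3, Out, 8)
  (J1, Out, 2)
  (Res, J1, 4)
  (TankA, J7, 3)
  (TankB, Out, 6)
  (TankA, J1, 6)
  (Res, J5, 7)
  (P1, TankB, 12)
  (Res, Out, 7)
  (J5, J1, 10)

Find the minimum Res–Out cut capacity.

Augment Res→Out: bottleneck 7, flow now 7.
Augment Res→J1→Out: bottleneck 2, flow now 9.
Augment Res→J5→P1→Out: bottleneck 4, flow now 13.
Augment Res→J5→TankB→Out: bottleneck 3, flow now 16.
Augment Res→TankA→J7→TankB→Out: bottleneck 3, flow now 19.
No augmenting path remains; maximum flow = 19.
By max-flow min-cut, the minimum cut capacity equals the max flow.
In the residual graph, reachable from Res: {Res, TankA, J5, J7, P1, TankB, J1}.
Min-cut edges: Res→Out (7), P1→Out (4), TankB→Out (6), J1→Out (2); capacity 7 + 4 + 6 + 2 = 19.

19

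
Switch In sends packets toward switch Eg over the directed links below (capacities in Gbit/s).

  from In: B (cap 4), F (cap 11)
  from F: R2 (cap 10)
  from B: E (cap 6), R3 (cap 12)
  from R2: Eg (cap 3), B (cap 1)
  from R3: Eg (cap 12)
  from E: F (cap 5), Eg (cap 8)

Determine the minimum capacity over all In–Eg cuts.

Augment In→F→R2→Eg: bottleneck 3, flow now 3.
Augment In→B→R3→Eg: bottleneck 4, flow now 7.
Augment In→F→R2→B→R3→Eg: bottleneck 1, flow now 8.
No augmenting path remains; maximum flow = 8.
By max-flow min-cut, the minimum cut capacity equals the max flow.
In the residual graph, reachable from In: {In, F, R2}.
Min-cut edges: In→B (4), R2→B (1), R2→Eg (3); capacity 4 + 1 + 3 = 8.

8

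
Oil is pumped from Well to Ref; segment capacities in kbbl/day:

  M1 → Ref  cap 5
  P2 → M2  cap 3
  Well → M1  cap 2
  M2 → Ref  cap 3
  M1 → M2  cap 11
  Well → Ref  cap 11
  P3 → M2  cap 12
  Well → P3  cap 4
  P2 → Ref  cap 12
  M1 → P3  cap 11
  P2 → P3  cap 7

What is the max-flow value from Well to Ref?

16

Augment Well→Ref: bottleneck 11, flow now 11.
Augment Well→M1→Ref: bottleneck 2, flow now 13.
Augment Well→P3→M2→Ref: bottleneck 3, flow now 16.
No augmenting path remains; maximum flow = 16.
In the residual graph, reachable from Well: {Well, P3, M2}.
Min-cut edges: Well→M1 (2), Well→Ref (11), M2→Ref (3); capacity 2 + 11 + 3 = 16.
This cut is saturated, so no flow can exceed 16.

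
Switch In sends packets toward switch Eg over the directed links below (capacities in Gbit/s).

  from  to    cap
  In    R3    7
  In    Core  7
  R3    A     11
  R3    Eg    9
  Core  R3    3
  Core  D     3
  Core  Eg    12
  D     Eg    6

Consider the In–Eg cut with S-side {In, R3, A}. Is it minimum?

No — its capacity is 16, but the minimum cut has capacity 14.

Given cut capacity: 7 + 9 = 16.
Augment In→R3→Eg: bottleneck 7, flow now 7.
Augment In→Core→Eg: bottleneck 7, flow now 14.
No augmenting path remains; maximum flow = 14.
In the residual graph, reachable from In: {In}.
Min-cut edges: In→R3 (7), In→Core (7); capacity 7 + 7 = 14.
Cut capacity 16 exceeds the max flow 14, so it is not minimum.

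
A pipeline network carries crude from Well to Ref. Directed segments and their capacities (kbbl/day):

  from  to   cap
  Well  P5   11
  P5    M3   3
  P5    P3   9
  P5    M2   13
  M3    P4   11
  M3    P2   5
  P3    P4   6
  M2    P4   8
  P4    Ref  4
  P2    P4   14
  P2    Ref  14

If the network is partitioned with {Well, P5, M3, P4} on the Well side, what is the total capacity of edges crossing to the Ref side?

Edges leaving {Well, P5, M3, P4}: P5→P3 (9), P5→M2 (13), M3→P2 (5), P4→Ref (4).
Cut capacity = 9 + 13 + 5 + 4 = 31.

31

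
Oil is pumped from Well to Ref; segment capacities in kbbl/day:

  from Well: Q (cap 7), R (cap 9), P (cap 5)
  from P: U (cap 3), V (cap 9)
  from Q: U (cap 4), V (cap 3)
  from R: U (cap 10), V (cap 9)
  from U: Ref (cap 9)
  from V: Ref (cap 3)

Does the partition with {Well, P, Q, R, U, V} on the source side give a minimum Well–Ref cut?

Given cut capacity: 9 + 3 = 12.
Augment Well→P→U→Ref: bottleneck 3, flow now 3.
Augment Well→P→V→Ref: bottleneck 2, flow now 5.
Augment Well→Q→U→Ref: bottleneck 4, flow now 9.
Augment Well→Q→V→Ref: bottleneck 1, flow now 10.
Augment Well→R→U→Ref: bottleneck 2, flow now 12.
No augmenting path remains; maximum flow = 12.
Cut capacity 12 equals the max flow, so it is a minimum cut.

Yes — it is a minimum cut (capacity 12).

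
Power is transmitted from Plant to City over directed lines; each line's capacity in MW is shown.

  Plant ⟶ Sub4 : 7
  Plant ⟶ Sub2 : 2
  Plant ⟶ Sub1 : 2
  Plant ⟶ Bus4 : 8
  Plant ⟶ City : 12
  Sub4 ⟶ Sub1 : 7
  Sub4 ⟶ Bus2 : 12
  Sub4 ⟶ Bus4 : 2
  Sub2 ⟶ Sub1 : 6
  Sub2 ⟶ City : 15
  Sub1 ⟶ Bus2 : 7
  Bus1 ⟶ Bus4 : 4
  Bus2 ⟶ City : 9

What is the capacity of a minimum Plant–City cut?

Augment Plant→City: bottleneck 12, flow now 12.
Augment Plant→Sub2→City: bottleneck 2, flow now 14.
Augment Plant→Sub4→Bus2→City: bottleneck 7, flow now 21.
Augment Plant→Sub1→Bus2→City: bottleneck 2, flow now 23.
No augmenting path remains; maximum flow = 23.
By max-flow min-cut, the minimum cut capacity equals the max flow.
In the residual graph, reachable from Plant: {Plant, Bus4}.
Min-cut edges: Plant→Sub4 (7), Plant→Sub2 (2), Plant→Sub1 (2), Plant→City (12); capacity 7 + 2 + 2 + 12 = 23.

23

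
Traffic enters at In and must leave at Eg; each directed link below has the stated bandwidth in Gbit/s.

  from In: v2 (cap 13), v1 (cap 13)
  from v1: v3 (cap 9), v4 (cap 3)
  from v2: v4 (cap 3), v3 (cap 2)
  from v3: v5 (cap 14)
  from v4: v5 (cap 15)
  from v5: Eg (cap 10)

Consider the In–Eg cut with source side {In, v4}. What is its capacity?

Edges leaving {In, v4}: In→v1 (13), In→v2 (13), v4→v5 (15).
Cut capacity = 13 + 13 + 15 = 41.

41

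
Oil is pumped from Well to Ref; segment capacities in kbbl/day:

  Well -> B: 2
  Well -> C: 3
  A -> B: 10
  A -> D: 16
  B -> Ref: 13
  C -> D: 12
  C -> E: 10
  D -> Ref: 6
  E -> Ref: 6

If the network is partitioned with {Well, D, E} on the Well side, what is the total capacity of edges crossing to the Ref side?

17

Edges leaving {Well, D, E}: Well→B (2), Well→C (3), D→Ref (6), E→Ref (6).
Cut capacity = 2 + 3 + 6 + 6 = 17.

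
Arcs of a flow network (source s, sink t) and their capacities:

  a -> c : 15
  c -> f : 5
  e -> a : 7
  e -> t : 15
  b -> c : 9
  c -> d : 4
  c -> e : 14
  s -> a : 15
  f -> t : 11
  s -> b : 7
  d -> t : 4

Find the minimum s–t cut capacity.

Augment s→a→c→d→t: bottleneck 4, flow now 4.
Augment s→a→c→e→t: bottleneck 11, flow now 15.
Augment s→b→c→e→t: bottleneck 3, flow now 18.
Augment s→b→c→f→t: bottleneck 4, flow now 22.
No augmenting path remains; maximum flow = 22.
By max-flow min-cut, the minimum cut capacity equals the max flow.
In the residual graph, reachable from s: {s}.
Min-cut edges: s→a (15), s→b (7); capacity 15 + 7 = 22.

22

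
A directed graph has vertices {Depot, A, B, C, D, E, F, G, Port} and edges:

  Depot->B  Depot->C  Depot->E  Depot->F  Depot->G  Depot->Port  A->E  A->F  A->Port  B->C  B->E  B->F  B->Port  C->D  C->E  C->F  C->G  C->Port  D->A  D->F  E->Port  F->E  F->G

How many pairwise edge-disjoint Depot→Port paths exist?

4

Assign every edge capacity 1; by Menger, the answer equals the max flow.
Path Depot→Port (+1); total 1.
Path Depot→B→Port (+1); total 2.
Path Depot→C→Port (+1); total 3.
Path Depot→E→Port (+1); total 4.
No residual Depot→Port path; max flow = 4.
Certifying cut of size 4: {Depot→B, Depot→C, Depot→Port, E→Port}.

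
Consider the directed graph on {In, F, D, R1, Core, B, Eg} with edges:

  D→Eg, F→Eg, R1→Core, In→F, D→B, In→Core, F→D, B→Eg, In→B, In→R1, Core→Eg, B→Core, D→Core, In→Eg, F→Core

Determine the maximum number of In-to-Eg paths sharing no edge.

4

Assign every edge capacity 1; by Menger, the answer equals the max flow.
Path In→Eg (+1); total 1.
Path In→F→Eg (+1); total 2.
Path In→Core→Eg (+1); total 3.
Path In→B→Eg (+1); total 4.
No residual In→Eg path; max flow = 4.
Certifying cut of size 4: {Core→Eg, In→B, In→Eg, In→F}.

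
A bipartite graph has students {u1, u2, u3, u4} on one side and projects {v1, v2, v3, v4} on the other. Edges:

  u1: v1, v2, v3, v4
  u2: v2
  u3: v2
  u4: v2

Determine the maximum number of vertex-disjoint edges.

2

Unit-capacity flow: source→left, listed edges, right→sink; max matching = max flow.
Augmenting path u1→v1 (+1); matched 1.
Augmenting path u2→v2 (+1); matched 2.
No augmenting path remains; maximum matching = 2.
König certificate: {u1, v2} is a vertex cover of size 2 (every listed pair touches it), so no matching can be larger.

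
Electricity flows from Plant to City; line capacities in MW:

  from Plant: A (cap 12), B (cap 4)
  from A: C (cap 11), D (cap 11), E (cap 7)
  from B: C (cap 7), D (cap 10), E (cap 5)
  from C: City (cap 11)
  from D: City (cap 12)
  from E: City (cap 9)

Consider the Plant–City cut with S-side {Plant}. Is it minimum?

Yes — it is a minimum cut (capacity 16).

Given cut capacity: 12 + 4 = 16.
Augment Plant→A→C→City: bottleneck 11, flow now 11.
Augment Plant→A→D→City: bottleneck 1, flow now 12.
Augment Plant→B→D→City: bottleneck 4, flow now 16.
No augmenting path remains; maximum flow = 16.
Cut capacity 16 equals the max flow, so it is a minimum cut.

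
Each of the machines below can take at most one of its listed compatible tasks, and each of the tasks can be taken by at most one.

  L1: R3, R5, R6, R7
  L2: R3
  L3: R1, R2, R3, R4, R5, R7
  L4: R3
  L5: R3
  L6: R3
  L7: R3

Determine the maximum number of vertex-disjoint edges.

Unit-capacity flow: source→left, listed edges, right→sink; max matching = max flow.
Augmenting path L1→R3 (+1); matched 1.
Augmenting path L3→R1 (+1); matched 2.
Augmenting path L2→R3→L1→R5 (+1); matched 3.
No augmenting path remains; maximum matching = 3.
König certificate: {L1, L3, R3} is a vertex cover of size 3 (every listed pair touches it), so no matching can be larger.

3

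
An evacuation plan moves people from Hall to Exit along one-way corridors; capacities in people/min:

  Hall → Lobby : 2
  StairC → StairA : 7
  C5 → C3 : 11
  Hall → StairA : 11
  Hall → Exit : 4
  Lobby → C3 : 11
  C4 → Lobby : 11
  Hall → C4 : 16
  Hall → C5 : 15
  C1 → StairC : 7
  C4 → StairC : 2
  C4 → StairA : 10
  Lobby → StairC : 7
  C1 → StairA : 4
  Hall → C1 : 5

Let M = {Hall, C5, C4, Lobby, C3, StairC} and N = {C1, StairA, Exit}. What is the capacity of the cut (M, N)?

37

Edges leaving {Hall, C5, C4, Lobby, C3, StairC}: Hall→C1 (5), Hall→StairA (11), Hall→Exit (4), C4→StairA (10), StairC→StairA (7).
Cut capacity = 5 + 11 + 4 + 10 + 7 = 37.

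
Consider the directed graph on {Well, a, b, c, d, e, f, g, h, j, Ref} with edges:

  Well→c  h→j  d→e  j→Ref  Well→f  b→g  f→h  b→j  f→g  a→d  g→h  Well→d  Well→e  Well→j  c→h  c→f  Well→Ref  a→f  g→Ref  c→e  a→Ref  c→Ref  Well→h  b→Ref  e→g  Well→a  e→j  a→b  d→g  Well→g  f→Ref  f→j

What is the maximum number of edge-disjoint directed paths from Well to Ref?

6

Assign every edge capacity 1; by Menger, the answer equals the max flow.
Path Well→Ref (+1); total 1.
Path Well→a→Ref (+1); total 2.
Path Well→c→Ref (+1); total 3.
Path Well→f→Ref (+1); total 4.
Path Well→g→Ref (+1); total 5.
Path Well→j→Ref (+1); total 6.
No residual Well→Ref path; max flow = 6.
Certifying cut of size 6: {Well→Ref, Well→a, Well→c, Well→f, g→Ref, j→Ref}.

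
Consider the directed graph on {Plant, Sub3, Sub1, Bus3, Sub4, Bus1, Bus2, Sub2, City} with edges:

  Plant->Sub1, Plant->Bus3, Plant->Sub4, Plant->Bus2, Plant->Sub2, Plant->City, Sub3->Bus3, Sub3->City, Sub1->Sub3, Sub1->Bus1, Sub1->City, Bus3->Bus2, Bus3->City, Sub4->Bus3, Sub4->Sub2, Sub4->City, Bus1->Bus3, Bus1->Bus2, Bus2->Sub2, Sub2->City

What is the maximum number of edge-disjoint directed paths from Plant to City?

Assign every edge capacity 1; by Menger, the answer equals the max flow.
Path Plant→City (+1); total 1.
Path Plant→Sub1→City (+1); total 2.
Path Plant→Bus3→City (+1); total 3.
Path Plant→Sub4→City (+1); total 4.
Path Plant→Sub2→City (+1); total 5.
No residual Plant→City path; max flow = 5.
Certifying cut of size 5: {Plant→Bus3, Plant→City, Plant→Sub1, Plant→Sub4, Sub2→City}.

5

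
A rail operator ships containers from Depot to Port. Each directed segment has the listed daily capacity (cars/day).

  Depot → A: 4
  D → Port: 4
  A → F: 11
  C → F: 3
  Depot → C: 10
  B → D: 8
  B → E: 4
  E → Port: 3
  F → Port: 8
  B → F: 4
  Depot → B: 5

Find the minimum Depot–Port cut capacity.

12

Augment Depot→A→F→Port: bottleneck 4, flow now 4.
Augment Depot→B→D→Port: bottleneck 4, flow now 8.
Augment Depot→B→E→Port: bottleneck 1, flow now 9.
Augment Depot→C→F→Port: bottleneck 3, flow now 12.
No augmenting path remains; maximum flow = 12.
By max-flow min-cut, the minimum cut capacity equals the max flow.
In the residual graph, reachable from Depot: {Depot, C}.
Min-cut edges: Depot→A (4), Depot→B (5), C→F (3); capacity 4 + 5 + 3 = 12.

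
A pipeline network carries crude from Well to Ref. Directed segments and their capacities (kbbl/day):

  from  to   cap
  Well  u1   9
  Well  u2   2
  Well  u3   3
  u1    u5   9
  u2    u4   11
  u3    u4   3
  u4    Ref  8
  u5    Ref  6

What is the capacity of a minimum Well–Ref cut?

Augment Well→u1→u5→Ref: bottleneck 6, flow now 6.
Augment Well→u2→u4→Ref: bottleneck 2, flow now 8.
Augment Well→u3→u4→Ref: bottleneck 3, flow now 11.
No augmenting path remains; maximum flow = 11.
By max-flow min-cut, the minimum cut capacity equals the max flow.
In the residual graph, reachable from Well: {Well, u1, u5}.
Min-cut edges: Well→u2 (2), Well→u3 (3), u5→Ref (6); capacity 2 + 3 + 6 = 11.

11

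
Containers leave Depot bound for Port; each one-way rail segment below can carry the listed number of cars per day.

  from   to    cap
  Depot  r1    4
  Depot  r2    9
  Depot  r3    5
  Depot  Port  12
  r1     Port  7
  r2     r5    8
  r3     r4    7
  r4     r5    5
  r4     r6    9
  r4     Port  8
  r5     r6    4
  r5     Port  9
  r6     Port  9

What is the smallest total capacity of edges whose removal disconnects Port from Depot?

Augment Depot→Port: bottleneck 12, flow now 12.
Augment Depot→r1→Port: bottleneck 4, flow now 16.
Augment Depot→r2→r5→Port: bottleneck 8, flow now 24.
Augment Depot→r3→r4→Port: bottleneck 5, flow now 29.
No augmenting path remains; maximum flow = 29.
By max-flow min-cut, the minimum cut capacity equals the max flow.
In the residual graph, reachable from Depot: {Depot, r2}.
Min-cut edges: Depot→r1 (4), Depot→r3 (5), Depot→Port (12), r2→r5 (8); capacity 4 + 5 + 12 + 8 = 29.

29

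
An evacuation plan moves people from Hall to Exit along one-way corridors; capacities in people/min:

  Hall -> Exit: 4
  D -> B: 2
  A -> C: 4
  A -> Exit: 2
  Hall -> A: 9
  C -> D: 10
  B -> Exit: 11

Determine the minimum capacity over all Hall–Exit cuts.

8

Augment Hall→Exit: bottleneck 4, flow now 4.
Augment Hall→A→Exit: bottleneck 2, flow now 6.
Augment Hall→A→C→D→B→Exit: bottleneck 2, flow now 8.
No augmenting path remains; maximum flow = 8.
By max-flow min-cut, the minimum cut capacity equals the max flow.
In the residual graph, reachable from Hall: {Hall, A, C, D}.
Min-cut edges: Hall→Exit (4), A→Exit (2), D→B (2); capacity 4 + 2 + 2 = 8.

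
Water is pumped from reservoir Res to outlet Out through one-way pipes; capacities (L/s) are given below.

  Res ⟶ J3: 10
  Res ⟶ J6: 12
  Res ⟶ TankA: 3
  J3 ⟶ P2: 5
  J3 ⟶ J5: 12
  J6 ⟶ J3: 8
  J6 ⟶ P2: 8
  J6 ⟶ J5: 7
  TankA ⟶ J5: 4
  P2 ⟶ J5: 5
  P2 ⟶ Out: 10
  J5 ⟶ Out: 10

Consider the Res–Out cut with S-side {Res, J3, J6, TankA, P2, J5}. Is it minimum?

Yes — it is a minimum cut (capacity 20).

Given cut capacity: 10 + 10 = 20.
Augment Res→J3→P2→Out: bottleneck 5, flow now 5.
Augment Res→J3→J5→Out: bottleneck 5, flow now 10.
Augment Res→J6→P2→Out: bottleneck 5, flow now 15.
Augment Res→J6→J5→Out: bottleneck 5, flow now 20.
No augmenting path remains; maximum flow = 20.
Cut capacity 20 equals the max flow, so it is a minimum cut.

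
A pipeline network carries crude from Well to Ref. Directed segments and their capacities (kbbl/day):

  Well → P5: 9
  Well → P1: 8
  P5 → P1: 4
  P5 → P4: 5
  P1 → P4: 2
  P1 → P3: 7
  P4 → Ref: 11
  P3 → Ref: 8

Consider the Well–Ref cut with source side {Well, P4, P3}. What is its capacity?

Edges leaving {Well, P4, P3}: Well→P5 (9), Well→P1 (8), P4→Ref (11), P3→Ref (8).
Cut capacity = 9 + 8 + 11 + 8 = 36.

36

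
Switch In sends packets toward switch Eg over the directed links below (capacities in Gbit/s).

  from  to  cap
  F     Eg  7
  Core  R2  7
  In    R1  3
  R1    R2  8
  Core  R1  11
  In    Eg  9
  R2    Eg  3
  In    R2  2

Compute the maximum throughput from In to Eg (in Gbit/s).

Augment In→Eg: bottleneck 9, flow now 9.
Augment In→R2→Eg: bottleneck 2, flow now 11.
Augment In→R1→R2→Eg: bottleneck 1, flow now 12.
No augmenting path remains; maximum flow = 12.
In the residual graph, reachable from In: {In, R1, R2}.
Min-cut edges: In→Eg (9), R2→Eg (3); capacity 9 + 3 = 12.
This cut is saturated, so no flow can exceed 12.

12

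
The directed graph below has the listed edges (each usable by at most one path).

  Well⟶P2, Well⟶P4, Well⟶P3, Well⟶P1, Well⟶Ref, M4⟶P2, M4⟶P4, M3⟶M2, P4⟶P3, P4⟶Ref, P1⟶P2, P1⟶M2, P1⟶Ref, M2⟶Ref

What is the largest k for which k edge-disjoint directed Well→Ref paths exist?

3

Assign every edge capacity 1; by Menger, the answer equals the max flow.
Path Well→Ref (+1); total 1.
Path Well→P4→Ref (+1); total 2.
Path Well→P1→Ref (+1); total 3.
No residual Well→Ref path; max flow = 3.
Certifying cut of size 3: {Well→P1, Well→P4, Well→Ref}.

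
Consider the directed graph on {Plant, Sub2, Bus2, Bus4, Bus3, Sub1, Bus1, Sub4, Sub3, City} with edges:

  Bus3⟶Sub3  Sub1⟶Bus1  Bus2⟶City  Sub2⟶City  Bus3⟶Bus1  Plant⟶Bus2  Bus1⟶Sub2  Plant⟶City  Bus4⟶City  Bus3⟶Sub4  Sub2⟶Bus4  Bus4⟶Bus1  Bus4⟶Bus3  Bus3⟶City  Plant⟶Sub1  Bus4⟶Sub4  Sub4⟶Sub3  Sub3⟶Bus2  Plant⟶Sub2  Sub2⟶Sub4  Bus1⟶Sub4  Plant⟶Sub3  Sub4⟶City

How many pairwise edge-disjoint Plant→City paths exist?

4

Assign every edge capacity 1; by Menger, the answer equals the max flow.
Path Plant→City (+1); total 1.
Path Plant→Sub2→City (+1); total 2.
Path Plant→Bus2→City (+1); total 3.
Path Plant→Sub1→Bus1→Sub4→City (+1); total 4.
No residual Plant→City path; max flow = 4.
Certifying cut of size 4: {Bus2→City, Plant→City, Plant→Sub1, Plant→Sub2}.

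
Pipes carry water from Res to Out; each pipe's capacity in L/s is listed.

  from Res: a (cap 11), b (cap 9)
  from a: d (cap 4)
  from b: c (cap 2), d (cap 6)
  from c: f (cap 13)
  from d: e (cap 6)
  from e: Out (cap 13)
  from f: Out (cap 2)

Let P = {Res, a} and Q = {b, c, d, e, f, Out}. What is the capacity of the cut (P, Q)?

13

Edges leaving {Res, a}: Res→b (9), a→d (4).
Cut capacity = 9 + 4 = 13.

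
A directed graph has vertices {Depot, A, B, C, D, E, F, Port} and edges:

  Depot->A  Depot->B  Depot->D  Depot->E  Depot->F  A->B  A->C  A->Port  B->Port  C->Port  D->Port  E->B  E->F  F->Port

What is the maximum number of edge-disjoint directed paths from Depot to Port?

Assign every edge capacity 1; by Menger, the answer equals the max flow.
Path Depot→A→Port (+1); total 1.
Path Depot→B→Port (+1); total 2.
Path Depot→D→Port (+1); total 3.
Path Depot→F→Port (+1); total 4.
No residual Depot→Port path; max flow = 4.
Certifying cut of size 4: {B→Port, Depot→A, Depot→D, F→Port}.

4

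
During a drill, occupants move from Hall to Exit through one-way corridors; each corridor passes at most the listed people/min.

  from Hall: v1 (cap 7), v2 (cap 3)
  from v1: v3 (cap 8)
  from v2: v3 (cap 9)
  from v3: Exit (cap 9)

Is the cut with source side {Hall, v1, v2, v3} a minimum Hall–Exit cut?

Yes — it is a minimum cut (capacity 9).

Given cut capacity: 9 = 9.
Augment Hall→v1→v3→Exit: bottleneck 7, flow now 7.
Augment Hall→v2→v3→Exit: bottleneck 2, flow now 9.
No augmenting path remains; maximum flow = 9.
Cut capacity 9 equals the max flow, so it is a minimum cut.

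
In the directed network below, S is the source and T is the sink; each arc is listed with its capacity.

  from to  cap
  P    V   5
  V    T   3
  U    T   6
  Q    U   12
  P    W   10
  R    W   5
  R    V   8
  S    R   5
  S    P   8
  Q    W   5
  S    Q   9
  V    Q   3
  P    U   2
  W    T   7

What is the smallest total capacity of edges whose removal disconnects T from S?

Augment S→P→U→T: bottleneck 2, flow now 2.
Augment S→P→V→T: bottleneck 3, flow now 5.
Augment S→P→W→T: bottleneck 3, flow now 8.
Augment S→Q→U→T: bottleneck 4, flow now 12.
Augment S→Q→W→T: bottleneck 4, flow now 16.
No augmenting path remains; maximum flow = 16.
By max-flow min-cut, the minimum cut capacity equals the max flow.
In the residual graph, reachable from S: {S, P, Q, R, U, V, W}.
Min-cut edges: U→T (6), V→T (3), W→T (7); capacity 6 + 3 + 7 = 16.

16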